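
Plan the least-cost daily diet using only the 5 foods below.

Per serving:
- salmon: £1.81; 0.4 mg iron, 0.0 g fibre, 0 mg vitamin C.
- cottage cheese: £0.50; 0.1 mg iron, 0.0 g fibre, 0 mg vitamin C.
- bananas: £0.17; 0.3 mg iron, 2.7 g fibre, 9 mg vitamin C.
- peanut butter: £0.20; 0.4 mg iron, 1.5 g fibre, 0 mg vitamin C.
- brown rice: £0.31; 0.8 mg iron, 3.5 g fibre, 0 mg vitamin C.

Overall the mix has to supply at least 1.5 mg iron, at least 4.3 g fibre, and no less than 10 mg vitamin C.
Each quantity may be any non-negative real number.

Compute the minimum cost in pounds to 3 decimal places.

Let x1 = servings of salmon, x2 = servings of cottage cheese, x3 = servings of bananas, x4 = servings of peanut butter, x5 = servings of brown rice.
min 1.81x1 + 0.5x2 + 0.17x3 + 0.2x4 + 0.31x5 s.t.:
  0.4x1 + 0.1x2 + 0.3x3 + 0.4x4 + 0.8x5 ≥ 1.5   (iron)
  2.7x3 + 1.5x4 + 3.5x5 ≥ 4.3   (fibre)
  9x3 ≥ 10   (vitamin C)
  x1, x2, x3, x4, x5 ≥ 0.
The cheapest feasible vertex uses only bananas, brown rice; salmon, cottage cheese, peanut butter are not used. Binding constraints: iron and vitamin C.
Optimal quantities: bananas = 1.111 servings, brown rice = 1.458 servings.
Cost = 0.17·1.111 + 0.31·1.458 = 0.64085.

£0.641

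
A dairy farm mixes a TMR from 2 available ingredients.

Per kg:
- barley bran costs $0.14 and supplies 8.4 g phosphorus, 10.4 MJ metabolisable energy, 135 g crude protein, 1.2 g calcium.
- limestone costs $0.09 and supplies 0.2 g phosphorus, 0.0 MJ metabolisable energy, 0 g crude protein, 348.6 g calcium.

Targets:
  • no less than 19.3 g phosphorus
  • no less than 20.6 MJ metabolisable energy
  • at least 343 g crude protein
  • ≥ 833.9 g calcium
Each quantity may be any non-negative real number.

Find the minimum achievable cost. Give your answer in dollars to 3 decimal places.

Let x1 = kg of barley bran, x2 = kg of limestone.
min 0.14x1 + 0.09x2 subject to:
  8.4x1 + 0.2x2 ≥ 19.3   (phosphorus)
  10.4x1 ≥ 20.6   (metabolisable energy)
  135x1 ≥ 343   (crude protein)
  1.2x1 + 348.6x2 ≥ 833.9   (calcium)
  x1, x2 ≥ 0.
Both inputs are positive at the optimum. There the crude protein and calcium constraints are tight.
That vertex is x1 = 2.541, x2 = 2.383.
Total cost: 0.14·2.541 + 0.09·2.383 = 0.57021.

$0.570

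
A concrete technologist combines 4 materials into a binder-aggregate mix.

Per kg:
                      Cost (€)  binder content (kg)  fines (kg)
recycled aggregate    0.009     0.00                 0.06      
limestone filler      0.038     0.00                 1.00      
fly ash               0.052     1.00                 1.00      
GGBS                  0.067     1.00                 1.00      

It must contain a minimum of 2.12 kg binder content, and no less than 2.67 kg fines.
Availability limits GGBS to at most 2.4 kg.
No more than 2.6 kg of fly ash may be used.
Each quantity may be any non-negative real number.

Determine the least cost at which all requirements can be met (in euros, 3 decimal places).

€0.131

This is a linear program. Let x1 = kg of recycled aggregate, x2 = kg of limestone filler, x3 = kg of fly ash, x4 = kg of GGBS.
Minimize 0.009x1 + 0.038x2 + 0.052x3 + 0.067x4 s.t.:
  1x3 + 1x4 ≥ 2.12   (binder content)
  0.06x1 + 1x2 + 1x3 + 1x4 ≥ 2.67   (fines)
  x4 ≤ 2.4
  x3 ≤ 2.6
  x1, x2, x3, x4 ≥ 0.
The minimum-cost mix takes nothing from recycled aggregate, GGBS — only limestone filler, fly ash. The binder content and fines requirements are met with equality.
So limestone filler = 0.55 kg, fly ash = 2.12 kg.
Hence cost = 0.038·0.55 + 0.052·2.12 = €0.13114.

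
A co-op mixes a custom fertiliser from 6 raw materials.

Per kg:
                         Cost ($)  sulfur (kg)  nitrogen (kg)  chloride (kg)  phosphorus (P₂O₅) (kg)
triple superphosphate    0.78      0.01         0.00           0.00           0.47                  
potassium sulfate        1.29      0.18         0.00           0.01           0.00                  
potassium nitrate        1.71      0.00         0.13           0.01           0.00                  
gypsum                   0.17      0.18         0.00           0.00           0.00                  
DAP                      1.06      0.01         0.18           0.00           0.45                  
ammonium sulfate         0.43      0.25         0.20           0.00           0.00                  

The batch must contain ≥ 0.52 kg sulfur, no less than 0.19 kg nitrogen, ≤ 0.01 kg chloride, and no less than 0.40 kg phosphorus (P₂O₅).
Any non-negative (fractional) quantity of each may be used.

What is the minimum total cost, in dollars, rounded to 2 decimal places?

$1.33

Let x1 = kg of triple superphosphate, x2 = kg of potassium sulfate, x3 = kg of potassium nitrate, x4 = kg of gypsum, x5 = kg of DAP, x6 = kg of ammonium sulfate.
min 0.78x1 + 1.29x2 + 1.71x3 + 0.17x4 + 1.06x5 + 0.43x6 s.t.:
  0.01x1 + 0.18x2 + 0.18x4 + 0.01x5 + 0.25x6 ≥ 0.52   (sulfur)
  0.13x3 + 0.18x5 + 0.2x6 ≥ 0.19   (nitrogen)
  0.01x2 + 0.01x3 ≤ 0.01   (chloride)
  0.47x1 + 0.45x5 ≥ 0.4   (phosphorus (P₂O₅))
  x1, x2, x3, x4, x5, x6 ≥ 0.
The optimal basis is {triple superphosphate, gypsum, ammonium sulfate}; potassium sulfate, potassium nitrate, DAP drop out. The sulfur, nitrogen, phosphorus (P₂O₅) requirements are met with equality.
That vertex is x1 = 0.8511, x4 = 1.522, x6 = 0.95.
Hence cost = 0.78·0.8511 + 0.17·1.522 + 0.43·0.95 = $1.3311.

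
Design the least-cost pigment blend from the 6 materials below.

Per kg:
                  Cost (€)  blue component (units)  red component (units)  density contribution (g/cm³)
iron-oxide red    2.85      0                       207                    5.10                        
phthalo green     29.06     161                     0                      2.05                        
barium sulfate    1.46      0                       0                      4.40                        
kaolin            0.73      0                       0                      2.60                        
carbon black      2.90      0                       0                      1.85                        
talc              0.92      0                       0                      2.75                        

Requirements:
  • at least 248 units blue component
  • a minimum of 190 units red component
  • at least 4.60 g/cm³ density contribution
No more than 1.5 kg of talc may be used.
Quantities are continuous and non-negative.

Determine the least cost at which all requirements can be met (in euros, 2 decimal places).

Set it up as a linear program. Let x1 = kg of iron-oxide red, x2 = kg of phthalo green, x3 = kg of barium sulfate, x4 = kg of kaolin, x5 = kg of carbon black, x6 = kg of talc.
min 2.85x1 + 29.06x2 + 1.46x3 + 0.73x4 + 2.9x5 + 0.92x6 with:
  161x2 ≥ 248   (blue component)
  207x1 ≥ 190   (red component)
  5.1x1 + 2.05x2 + 4.4x3 + 2.6x4 + 1.85x5 + 2.75x6 ≥ 4.6   (density contribution)
  x6 ≤ 1.5
  x1, x2, x3, x4, x5, x6 ≥ 0.
The cheapest feasible vertex uses only iron-oxide red, phthalo green; barium sulfate, kaolin, carbon black, talc are not used. Binding constraints: blue component and red component.
So iron-oxide red = 0.91787 kg, phthalo green = 1.5404 kg.
Hence cost = 2.85·0.91787 + 29.06·1.5404 = €47.3800.

€47.38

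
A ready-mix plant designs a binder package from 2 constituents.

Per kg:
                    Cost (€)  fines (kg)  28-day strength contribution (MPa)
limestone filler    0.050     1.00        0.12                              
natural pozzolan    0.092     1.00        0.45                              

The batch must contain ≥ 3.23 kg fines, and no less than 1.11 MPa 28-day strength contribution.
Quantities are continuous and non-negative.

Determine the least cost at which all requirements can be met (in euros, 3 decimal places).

€0.253

Let x1 = kg of limestone filler, x2 = kg of natural pozzolan.
min 0.05x1 + 0.092x2 subject to:
  1x1 + 1x2 ≥ 3.23   (fines)
  0.12x1 + 0.45x2 ≥ 1.11   (28-day strength contribution)
  x1, x2 ≥ 0.
Both inputs are positive at the optimum. Binding constraints: fines and 28-day strength contribution.
Optimal quantities: limestone filler = 1.041 kg, natural pozzolan = 2.189 kg.
Objective = 0.05·1.041 + 0.092·2.189 = 0.25344.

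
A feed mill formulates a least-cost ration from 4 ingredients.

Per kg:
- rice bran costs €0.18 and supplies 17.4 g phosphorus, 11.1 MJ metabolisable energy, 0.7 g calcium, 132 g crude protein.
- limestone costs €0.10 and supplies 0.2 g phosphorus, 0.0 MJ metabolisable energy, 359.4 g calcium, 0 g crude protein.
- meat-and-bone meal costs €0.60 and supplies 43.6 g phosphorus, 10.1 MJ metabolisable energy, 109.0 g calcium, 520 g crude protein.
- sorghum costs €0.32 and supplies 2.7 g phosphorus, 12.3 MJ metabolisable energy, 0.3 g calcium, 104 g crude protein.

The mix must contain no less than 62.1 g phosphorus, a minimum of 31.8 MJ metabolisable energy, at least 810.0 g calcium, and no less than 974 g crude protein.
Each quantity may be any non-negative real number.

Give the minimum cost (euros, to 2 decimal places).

€1.35

This is a linear program. Let x1 = kg of rice bran, x2 = kg of limestone, x3 = kg of meat-and-bone meal, x4 = kg of sorghum.
Minimise 0.18x1 + 0.1x2 + 0.6x3 + 0.32x4 subject to:
  17.4x1 + 0.2x2 + 43.6x3 + 2.7x4 ≥ 62.1   (phosphorus)
  11.1x1 + 10.1x3 + 12.3x4 ≥ 31.8   (metabolisable energy)
  0.7x1 + 359.4x2 + 109x3 + 0.3x4 ≥ 810   (calcium)
  132x1 + 520x3 + 104x4 ≥ 974   (crude protein)
  x1, x2, x3, x4 ≥ 0.
At the optimum only rice bran, limestone, meat-and-bone meal are positive (sorghum = 0). The metabolisable energy, calcium, crude protein requirements are met with equality.
So rice bran = 1.509 kg, limestone = 1.799 kg, meat-and-bone meal = 1.49 kg.
Total cost: 0.18·1.509 + 0.1·1.799 + 0.6·1.49 = 1.3455.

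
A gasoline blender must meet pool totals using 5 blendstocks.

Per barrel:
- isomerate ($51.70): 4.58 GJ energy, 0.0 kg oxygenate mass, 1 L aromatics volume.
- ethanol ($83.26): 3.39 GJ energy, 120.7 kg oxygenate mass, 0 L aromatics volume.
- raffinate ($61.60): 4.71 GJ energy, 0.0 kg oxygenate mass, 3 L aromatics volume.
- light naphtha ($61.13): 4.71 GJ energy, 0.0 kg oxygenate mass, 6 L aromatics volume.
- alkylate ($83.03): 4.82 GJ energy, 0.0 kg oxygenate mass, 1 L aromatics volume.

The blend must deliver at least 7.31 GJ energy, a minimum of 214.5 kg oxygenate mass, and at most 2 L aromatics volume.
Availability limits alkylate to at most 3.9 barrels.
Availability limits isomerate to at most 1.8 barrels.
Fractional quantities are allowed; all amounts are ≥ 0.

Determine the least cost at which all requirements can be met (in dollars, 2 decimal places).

$162.48

Let x1 = barrels of isomerate, x2 = barrels of ethanol, x3 = barrels of raffinate, x4 = barrels of light naphtha, x5 = barrels of alkylate.
Minimise 51.7x1 + 83.26x2 + 61.6x3 + 61.13x4 + 83.03x5 s.t.:
  4.58x1 + 3.39x2 + 4.71x3 + 4.71x4 + 4.82x5 ≥ 7.31   (energy)
  120.7x2 ≥ 214.5   (oxygenate mass)
  1x1 + 3x3 + 6x4 + 1x5 ≤ 2   (aromatics volume)
  x5 ≤ 3.9
  x1 ≤ 1.8
  x1, x2, x3, x4, x5 ≥ 0.
The optimal basis is {isomerate, ethanol}; raffinate, light naphtha, alkylate drop out. There the energy and oxygenate mass constraints are tight.
That vertex is x1 = 0.280681, x2 = 1.77713.
Cost = 51.7·0.280681 + 83.26·1.77713 = 162.4751.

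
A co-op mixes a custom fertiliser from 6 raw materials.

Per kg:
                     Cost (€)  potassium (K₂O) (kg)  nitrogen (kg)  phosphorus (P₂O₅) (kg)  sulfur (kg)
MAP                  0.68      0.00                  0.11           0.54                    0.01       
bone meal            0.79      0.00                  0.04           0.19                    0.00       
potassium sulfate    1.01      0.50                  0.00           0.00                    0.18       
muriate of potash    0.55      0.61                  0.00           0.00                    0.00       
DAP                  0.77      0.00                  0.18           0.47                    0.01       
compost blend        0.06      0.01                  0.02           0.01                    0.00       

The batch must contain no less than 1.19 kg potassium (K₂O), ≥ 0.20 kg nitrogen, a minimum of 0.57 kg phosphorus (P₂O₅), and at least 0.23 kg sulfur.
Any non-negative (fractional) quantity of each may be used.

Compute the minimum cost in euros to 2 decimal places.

€2.65

Let x1 = kg of MAP, x2 = kg of bone meal, x3 = kg of potassium sulfate, x4 = kg of muriate of potash, x5 = kg of DAP, x6 = kg of compost blend.
min 0.68x1 + 0.79x2 + 1.01x3 + 0.55x4 + 0.77x5 + 0.06x6 with:
  0.5x3 + 0.61x4 + 0.01x6 ≥ 1.19   (potassium (K₂O))
  0.11x1 + 0.04x2 + 0.18x5 + 0.02x6 ≥ 0.2   (nitrogen)
  0.54x1 + 0.19x2 + 0.47x5 + 0.01x6 ≥ 0.57   (phosphorus (P₂O₅))
  0.01x1 + 0.18x3 + 0.01x5 ≥ 0.23   (sulfur)
  x1, x2, x3, x4, x5, x6 ≥ 0.
The minimum-cost mix takes nothing from bone meal, compost blend — only MAP, potassium sulfate, muriate of potash, DAP. The potassium (K₂O), nitrogen, phosphorus (P₂O₅), sulfur requirements are met with equality.
Optimal quantities: MAP = 0.189 kg, potassium sulfate = 1.212 kg, muriate of potash = 0.9574 kg, DAP = 0.9956 kg.
Objective = 0.68·0.189 + 1.01·1.212 + 0.55·0.9574 + 0.77·0.9956 = 2.6458.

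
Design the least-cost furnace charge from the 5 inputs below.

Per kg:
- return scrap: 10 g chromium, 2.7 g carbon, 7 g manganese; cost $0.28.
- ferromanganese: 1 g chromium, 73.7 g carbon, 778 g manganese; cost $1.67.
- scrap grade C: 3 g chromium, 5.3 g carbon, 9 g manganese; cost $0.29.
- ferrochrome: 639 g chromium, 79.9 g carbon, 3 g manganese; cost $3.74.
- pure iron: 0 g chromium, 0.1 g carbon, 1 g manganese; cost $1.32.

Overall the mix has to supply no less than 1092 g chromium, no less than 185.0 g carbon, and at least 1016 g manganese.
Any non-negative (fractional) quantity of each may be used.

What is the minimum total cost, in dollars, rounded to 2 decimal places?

$8.55

Treat it as an LP. Let x1 = kg of return scrap, x2 = kg of ferromanganese, x3 = kg of scrap grade C, x4 = kg of ferrochrome, x5 = kg of pure iron.
min 0.28x1 + 1.67x2 + 0.29x3 + 3.74x4 + 1.32x5 with:
  10x1 + 1x2 + 3x3 + 639x4 ≥ 1092   (chromium)
  2.7x1 + 73.7x2 + 5.3x3 + 79.9x4 + 0.1x5 ≥ 185   (carbon)
  7x1 + 778x2 + 9x3 + 3x4 + 1x5 ≥ 1016   (manganese)
  x1, x2, x3, x4, x5 ≥ 0.
At the optimum only ferromanganese, ferrochrome are positive (return scrap, scrap grade C, pure iron = 0). The chromium and manganese requirements are met with equality.
So ferromanganese = 1.299 kg, ferrochrome = 1.707 kg.
Cost = 1.67·1.299 + 3.74·1.707 = 8.5535.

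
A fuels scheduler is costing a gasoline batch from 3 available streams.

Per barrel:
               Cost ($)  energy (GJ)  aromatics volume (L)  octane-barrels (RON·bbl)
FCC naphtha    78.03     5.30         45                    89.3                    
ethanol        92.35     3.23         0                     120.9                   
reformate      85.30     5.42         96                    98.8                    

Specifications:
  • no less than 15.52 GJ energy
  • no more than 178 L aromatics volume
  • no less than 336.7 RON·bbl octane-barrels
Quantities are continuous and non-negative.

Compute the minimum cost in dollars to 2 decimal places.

$279.17

Treat it as an LP. Let x1 = barrels of FCC naphtha, x2 = barrels of ethanol, x3 = barrels of reformate.
Minimize 78.03x1 + 92.35x2 + 85.3x3 s.t.:
  5.3x1 + 3.23x2 + 5.42x3 ≥ 15.52   (energy)
  45x1 + 96x3 ≤ 178   (aromatics volume)
  89.3x1 + 120.9x2 + 98.8x3 ≥ 336.7   (octane-barrels)
  x1, x2, x3 ≥ 0.
The minimum-cost mix takes nothing from reformate — only FCC naphtha, ethanol. The energy and octane-barrels requirements are met with equality.
That vertex is x1 = 2.2389, x2 = 1.1312.
Total cost: 78.03·2.2389 + 92.35·1.1312 = 279.1677.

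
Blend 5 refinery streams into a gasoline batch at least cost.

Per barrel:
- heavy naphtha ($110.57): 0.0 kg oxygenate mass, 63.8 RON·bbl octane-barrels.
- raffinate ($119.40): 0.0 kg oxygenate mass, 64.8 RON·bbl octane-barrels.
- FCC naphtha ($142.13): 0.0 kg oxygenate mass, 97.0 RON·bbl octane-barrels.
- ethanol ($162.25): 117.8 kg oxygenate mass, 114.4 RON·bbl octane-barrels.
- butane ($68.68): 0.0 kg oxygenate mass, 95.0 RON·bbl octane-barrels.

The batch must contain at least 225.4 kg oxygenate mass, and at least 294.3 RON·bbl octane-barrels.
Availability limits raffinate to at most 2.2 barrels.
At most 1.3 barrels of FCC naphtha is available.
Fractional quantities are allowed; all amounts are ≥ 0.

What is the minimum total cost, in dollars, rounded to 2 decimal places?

Set it up as a linear program. Let x1 = barrels of heavy naphtha, x2 = barrels of raffinate, x3 = barrels of FCC naphtha, x4 = barrels of ethanol, x5 = barrels of butane.
Minimise 110.57x1 + 119.4x2 + 142.13x3 + 162.25x4 + 68.68x5 s.t.:
  117.8x4 ≥ 225.4   (oxygenate mass)
  63.8x1 + 64.8x2 + 97x3 + 114.4x4 + 95x5 ≥ 294.3   (octane-barrels)
  x2 ≤ 2.2
  x3 ≤ 1.3
  x1, x2, x3, x4, x5 ≥ 0.
At the optimum only ethanol, butane are positive (heavy naphtha, raffinate, FCC naphtha = 0). The oxygenate mass and octane-barrels requirements are met with equality.
Solving gives x4 = 1.91341, x5 = 0.793743.
Hence cost = 162.25·1.91341 + 68.68·0.793743 = $364.96504.

$364.97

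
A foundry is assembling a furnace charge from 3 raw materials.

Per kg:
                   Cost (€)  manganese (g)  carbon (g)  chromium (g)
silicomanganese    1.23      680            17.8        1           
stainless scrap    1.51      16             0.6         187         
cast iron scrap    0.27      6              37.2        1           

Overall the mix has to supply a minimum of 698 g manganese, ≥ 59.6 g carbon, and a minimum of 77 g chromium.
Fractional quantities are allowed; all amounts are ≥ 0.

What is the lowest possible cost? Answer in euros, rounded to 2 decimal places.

Let x1 = kg of silicomanganese, x2 = kg of stainless scrap, x3 = kg of cast iron scrap.
Minimize 1.23x1 + 1.51x2 + 0.27x3 with:
  680x1 + 16x2 + 6x3 ≥ 698   (manganese)
  17.8x1 + 0.6x2 + 37.2x3 ≥ 59.6   (carbon)
  1x1 + 187x2 + 1x3 ≥ 77   (chromium)
  x1, x2, x3 ≥ 0.
The optimal mix uses every input. There the manganese, carbon, chromium constraints are tight.
Solving gives x1 = 1.007, x2 = 0.4004, x3 = 1.114.
Total cost: 1.23·1.007 + 1.51·0.4004 + 0.27·1.114 = 2.1440.

€2.14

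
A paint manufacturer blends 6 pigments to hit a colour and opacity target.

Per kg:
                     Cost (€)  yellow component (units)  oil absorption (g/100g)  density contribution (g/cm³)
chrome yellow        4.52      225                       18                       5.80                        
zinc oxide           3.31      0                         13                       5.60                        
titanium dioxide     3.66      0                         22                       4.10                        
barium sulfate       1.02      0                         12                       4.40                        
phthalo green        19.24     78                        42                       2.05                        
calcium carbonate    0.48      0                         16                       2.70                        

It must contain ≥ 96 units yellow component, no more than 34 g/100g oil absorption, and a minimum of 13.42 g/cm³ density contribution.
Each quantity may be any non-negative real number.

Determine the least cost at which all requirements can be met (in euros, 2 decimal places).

€7.59

Let x1 = kg of chrome yellow, x2 = kg of zinc oxide, x3 = kg of titanium dioxide, x4 = kg of barium sulfate, x5 = kg of phthalo green, x6 = kg of calcium carbonate.
min 4.52x1 + 3.31x2 + 3.66x3 + 1.02x4 + 19.24x5 + 0.48x6 with:
  225x1 + 78x5 ≥ 96   (yellow component)
  18x1 + 13x2 + 22x3 + 12x4 + 42x5 + 16x6 ≤ 34   (oil absorption)
  5.8x1 + 5.6x2 + 4.1x3 + 4.4x4 + 2.05x5 + 2.7x6 ≥ 13.42   (density contribution)
  x1, x2, x3, x4, x5, x6 ≥ 0.
The minimum-cost mix takes nothing from titanium dioxide, phthalo green, calcium carbonate — only chrome yellow, zinc oxide, barium sulfate. The yellow component, oil absorption, density contribution requirements are met with equality.
Optimal quantities: chrome yellow = 0.4267 kg, zinc oxide = 1.554 kg, barium sulfate = 0.5103 kg.
Cost = 4.52·0.4267 + 3.31·1.554 + 1.02·0.5103 = 7.5929.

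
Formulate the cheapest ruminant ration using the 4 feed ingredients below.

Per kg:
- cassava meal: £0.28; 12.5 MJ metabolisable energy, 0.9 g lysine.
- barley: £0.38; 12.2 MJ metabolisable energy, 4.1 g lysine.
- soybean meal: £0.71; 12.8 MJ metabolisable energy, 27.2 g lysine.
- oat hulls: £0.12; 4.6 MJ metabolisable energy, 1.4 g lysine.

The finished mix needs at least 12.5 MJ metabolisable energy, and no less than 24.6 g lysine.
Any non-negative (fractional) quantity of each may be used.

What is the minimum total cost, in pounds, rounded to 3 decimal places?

£0.662

Let x1 = kg of cassava meal, x2 = kg of barley, x3 = kg of soybean meal, x4 = kg of oat hulls.
Minimize 0.28x1 + 0.38x2 + 0.71x3 + 0.12x4 subject to:
  12.5x1 + 12.2x2 + 12.8x3 + 4.6x4 ≥ 12.5   (metabolisable energy)
  0.9x1 + 4.1x2 + 27.2x3 + 1.4x4 ≥ 24.6   (lysine)
  x1, x2, x3, x4 ≥ 0.
The minimum-cost mix takes nothing from cassava meal, barley — only soybean meal, oat hulls. Binding constraints: metabolisable energy and lysine.
Solving gives x3 = 0.8924, x4 = 0.2343.
Objective = 0.71·0.8924 + 0.12·0.2343 = 0.66172.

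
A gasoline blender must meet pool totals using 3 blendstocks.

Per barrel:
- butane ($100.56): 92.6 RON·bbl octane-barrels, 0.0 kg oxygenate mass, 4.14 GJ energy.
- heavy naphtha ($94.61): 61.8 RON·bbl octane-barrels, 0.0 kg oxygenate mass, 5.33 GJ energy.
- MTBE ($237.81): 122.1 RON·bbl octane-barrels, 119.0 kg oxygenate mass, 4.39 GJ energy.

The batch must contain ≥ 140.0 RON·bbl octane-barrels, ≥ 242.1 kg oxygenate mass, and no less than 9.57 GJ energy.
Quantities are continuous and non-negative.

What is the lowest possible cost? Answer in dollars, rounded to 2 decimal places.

$495.15

Set it up as a linear program. Let x1 = barrels of butane, x2 = barrels of heavy naphtha, x3 = barrels of MTBE.
Minimise 100.56x1 + 94.61x2 + 237.81x3 s.t.:
  92.6x1 + 61.8x2 + 122.1x3 ≥ 140   (octane-barrels)
  119x3 ≥ 242.1   (oxygenate mass)
  4.14x1 + 5.33x2 + 4.39x3 ≥ 9.57   (energy)
  x1, x2, x3 ≥ 0.
At the optimum only heavy naphtha, MTBE are positive (butane = 0). There the oxygenate mass and energy constraints are tight.
Solving gives x2 = 0.11984, x3 = 2.03445.
Cost = 94.61·0.11984 + 237.81·2.03445 = 495.1506.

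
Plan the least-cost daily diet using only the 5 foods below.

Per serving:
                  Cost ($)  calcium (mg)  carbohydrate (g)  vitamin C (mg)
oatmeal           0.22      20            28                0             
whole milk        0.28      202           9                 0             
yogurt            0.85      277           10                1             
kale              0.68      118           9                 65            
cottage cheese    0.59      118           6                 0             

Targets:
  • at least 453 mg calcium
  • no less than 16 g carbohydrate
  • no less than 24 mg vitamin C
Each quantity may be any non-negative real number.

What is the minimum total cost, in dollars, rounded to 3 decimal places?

Let x1 = servings of oatmeal, x2 = servings of whole milk, x3 = servings of yogurt, x4 = servings of kale, x5 = servings of cottage cheese.
Minimize 0.22x1 + 0.28x2 + 0.85x3 + 0.68x4 + 0.59x5 with:
  20x1 + 202x2 + 277x3 + 118x4 + 118x5 ≥ 453   (calcium)
  28x1 + 9x2 + 10x3 + 9x4 + 6x5 ≥ 16   (carbohydrate)
  1x3 + 65x4 ≥ 24   (vitamin C)
  x1, x2, x3, x4, x5 ≥ 0.
At the optimum only whole milk, kale are positive (oatmeal, yogurt, cottage cheese = 0). There the calcium and vitamin C constraints are tight.
That vertex is x2 = 2.027, x4 = 0.3692.
Hence cost = 0.28·2.027 + 0.68·0.3692 = $0.81862.

$0.819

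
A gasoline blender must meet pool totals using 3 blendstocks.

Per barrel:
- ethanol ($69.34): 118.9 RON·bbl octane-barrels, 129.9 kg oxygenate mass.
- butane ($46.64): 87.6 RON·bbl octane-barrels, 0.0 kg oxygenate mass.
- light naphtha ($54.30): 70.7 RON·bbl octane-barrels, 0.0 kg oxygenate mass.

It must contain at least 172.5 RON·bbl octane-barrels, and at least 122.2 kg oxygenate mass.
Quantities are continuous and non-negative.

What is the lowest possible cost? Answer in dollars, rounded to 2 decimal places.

$97.52

Let x1 = barrels of ethanol, x2 = barrels of butane, x3 = barrels of light naphtha.
Minimize 69.34x1 + 46.64x2 + 54.3x3 s.t.:
  118.9x1 + 87.6x2 + 70.7x3 ≥ 172.5   (octane-barrels)
  129.9x1 ≥ 122.2   (oxygenate mass)
  x1, x2, x3 ≥ 0.
The optimal basis is {ethanol, butane}; light naphtha drops out. The octane-barrels and oxygenate mass requirements are met with equality.
That vertex is x1 = 0.9407, x2 = 0.6923.
Cost = 69.34·0.9407 + 46.64·0.6923 = 97.5170.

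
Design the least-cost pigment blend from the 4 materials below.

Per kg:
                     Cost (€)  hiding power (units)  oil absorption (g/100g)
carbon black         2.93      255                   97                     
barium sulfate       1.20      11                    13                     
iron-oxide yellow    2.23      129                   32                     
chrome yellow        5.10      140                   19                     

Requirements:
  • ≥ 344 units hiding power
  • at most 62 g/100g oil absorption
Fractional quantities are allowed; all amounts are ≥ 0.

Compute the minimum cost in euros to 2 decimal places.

€9.92

This is a linear program. Let x1 = kg of carbon black, x2 = kg of barium sulfate, x3 = kg of iron-oxide yellow, x4 = kg of chrome yellow.
Minimise 2.93x1 + 1.2x2 + 2.23x3 + 5.1x4 subject to:
  255x1 + 11x2 + 129x3 + 140x4 ≥ 344   (hiding power)
  97x1 + 13x2 + 32x3 + 19x4 ≤ 62   (oil absorption)
  x1, x2, x3, x4 ≥ 0.
The minimum-cost mix takes nothing from carbon black, barium sulfate — only iron-oxide yellow, chrome yellow. There the hiding power and oil absorption constraints are tight.
That vertex is x3 = 1.057, x4 = 1.483.
Cost = 2.23·1.057 + 5.1·1.483 = 9.9204.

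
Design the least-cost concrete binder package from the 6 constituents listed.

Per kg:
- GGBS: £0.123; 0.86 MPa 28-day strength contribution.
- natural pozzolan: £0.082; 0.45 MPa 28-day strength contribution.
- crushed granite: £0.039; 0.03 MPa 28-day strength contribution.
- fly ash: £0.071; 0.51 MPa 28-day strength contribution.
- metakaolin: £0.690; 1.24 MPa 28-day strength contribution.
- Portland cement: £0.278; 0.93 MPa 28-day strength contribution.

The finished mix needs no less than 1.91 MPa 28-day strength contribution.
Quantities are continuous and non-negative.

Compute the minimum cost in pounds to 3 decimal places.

£0.266

Set it up as a linear program. Let x1 = kg of GGBS, x2 = kg of natural pozzolan, x3 = kg of crushed granite, x4 = kg of fly ash, x5 = kg of metakaolin, x6 = kg of Portland cement.
Minimise 0.123x1 + 0.082x2 + 0.039x3 + 0.071x4 + 0.69x5 + 0.278x6 s.t.:
  0.86x1 + 0.45x2 + 0.03x3 + 0.51x4 + 1.24x5 + 0.93x6 ≥ 1.91   (28-day strength contribution)
  x1, x2, x3, x4, x5, x6 ≥ 0.
The optimal basis is {fly ash}; GGBS, natural pozzolan, crushed granite, metakaolin, Portland cement drop out. There the 28-day strength contribution constraint is tight.
So fly ash = 3.745 kg.
Objective = 0.071·3.745 = 0.26590.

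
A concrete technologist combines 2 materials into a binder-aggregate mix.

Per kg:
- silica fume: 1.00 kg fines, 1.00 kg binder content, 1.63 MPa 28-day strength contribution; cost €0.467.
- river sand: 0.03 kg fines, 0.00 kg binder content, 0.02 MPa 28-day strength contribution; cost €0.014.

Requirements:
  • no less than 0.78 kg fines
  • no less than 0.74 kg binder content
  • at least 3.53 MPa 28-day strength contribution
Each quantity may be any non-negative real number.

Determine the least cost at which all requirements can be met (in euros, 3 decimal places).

€1.011

Let x1 = kg of silica fume, x2 = kg of river sand.
Minimise 0.467x1 + 0.014x2 subject to:
  1x1 + 0.03x2 ≥ 0.78   (fines)
  1x1 ≥ 0.74   (binder content)
  1.63x1 + 0.02x2 ≥ 3.53   (28-day strength contribution)
  x1, x2 ≥ 0.
The optimal basis is {silica fume}; river sand drops out. Binding constraint: 28-day strength contribution.
So silica fume = 2.1656 kg.
Hence cost = 0.467·2.1656 = €1.01134.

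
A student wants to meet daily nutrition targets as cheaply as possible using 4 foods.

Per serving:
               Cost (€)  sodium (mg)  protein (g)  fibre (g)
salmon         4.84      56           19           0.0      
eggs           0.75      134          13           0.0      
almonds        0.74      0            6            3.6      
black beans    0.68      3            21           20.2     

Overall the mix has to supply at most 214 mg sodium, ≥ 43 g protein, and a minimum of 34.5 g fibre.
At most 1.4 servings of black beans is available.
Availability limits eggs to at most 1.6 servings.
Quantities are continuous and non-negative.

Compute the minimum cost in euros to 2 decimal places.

Set it up as a linear program. Let x1 = servings of salmon, x2 = servings of eggs, x3 = servings of almonds, x4 = servings of black beans.
Minimise 4.84x1 + 0.75x2 + 0.74x3 + 0.68x4 with:
  56x1 + 134x2 + 3x4 ≤ 214   (sodium)
  19x1 + 13x2 + 6x3 + 21x4 ≥ 43   (protein)
  3.6x3 + 20.2x4 ≥ 34.5   (fibre)
  x4 ≤ 1.4
  x2 ≤ 1.6
  x1, x2, x3, x4 ≥ 0.
The optimal basis is {eggs, almonds, black beans}; salmon drops out. There the protein, fibre, the black beans cap constraints are tight.
Optimal quantities: eggs = 0.2487 servings, almonds = 1.728 servings, black beans = 1.4 servings.
Hence cost = 0.75·0.2487 + 0.74·1.728 + 0.68·1.4 = €2.4172.

€2.42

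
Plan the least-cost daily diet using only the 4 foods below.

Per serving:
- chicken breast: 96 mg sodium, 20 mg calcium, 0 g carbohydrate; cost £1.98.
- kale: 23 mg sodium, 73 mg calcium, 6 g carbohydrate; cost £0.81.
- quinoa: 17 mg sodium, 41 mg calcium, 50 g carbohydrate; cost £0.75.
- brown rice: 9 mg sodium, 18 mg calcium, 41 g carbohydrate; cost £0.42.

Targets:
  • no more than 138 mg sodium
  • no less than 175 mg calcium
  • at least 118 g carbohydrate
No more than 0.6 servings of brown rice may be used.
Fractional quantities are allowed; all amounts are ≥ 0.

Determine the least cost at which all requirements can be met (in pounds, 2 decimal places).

Let x1 = servings of chicken breast, x2 = servings of kale, x3 = servings of quinoa, x4 = servings of brown rice.
Minimise 1.98x1 + 0.81x2 + 0.75x3 + 0.42x4 s.t.:
  96x1 + 23x2 + 17x3 + 9x4 ≤ 138   (sodium)
  20x1 + 73x2 + 41x3 + 18x4 ≥ 175   (calcium)
  6x2 + 50x3 + 41x4 ≥ 118   (carbohydrate)
  x4 ≤ 0.6
  x1, x2, x3, x4 ≥ 0.
At the optimum only kale, quinoa, brown rice are positive (chicken breast = 0). There the calcium, carbohydrate, the brown rice cap constraints are tight.
So kale = 1.287 servings, quinoa = 1.714 servings, brown rice = 0.6 servings.
Cost = 0.81·1.287 + 0.75·1.714 + 0.42·0.6 = 2.5800.

£2.58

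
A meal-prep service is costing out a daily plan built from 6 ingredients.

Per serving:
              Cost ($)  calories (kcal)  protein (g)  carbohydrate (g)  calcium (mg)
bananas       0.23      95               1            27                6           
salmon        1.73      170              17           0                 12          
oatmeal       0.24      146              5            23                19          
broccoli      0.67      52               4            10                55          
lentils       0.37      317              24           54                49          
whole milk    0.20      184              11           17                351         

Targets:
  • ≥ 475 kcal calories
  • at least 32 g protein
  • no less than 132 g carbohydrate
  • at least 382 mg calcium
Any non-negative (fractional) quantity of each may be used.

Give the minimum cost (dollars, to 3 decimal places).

Let x1 = servings of bananas, x2 = servings of salmon, x3 = servings of oatmeal, x4 = servings of broccoli, x5 = servings of lentils, x6 = servings of whole milk.
min 0.23x1 + 1.73x2 + 0.24x3 + 0.67x4 + 0.37x5 + 0.2x6 subject to:
  95x1 + 170x2 + 146x3 + 52x4 + 317x5 + 184x6 ≥ 475   (calories)
  1x1 + 17x2 + 5x3 + 4x4 + 24x5 + 11x6 ≥ 32   (protein)
  27x1 + 23x3 + 10x4 + 54x5 + 17x6 ≥ 132   (carbohydrate)
  6x1 + 12x2 + 19x3 + 55x4 + 49x5 + 351x6 ≥ 382   (calcium)
  x1, x2, x3, x4, x5, x6 ≥ 0.
The optimal basis is {lentils, whole milk}; bananas, salmon, oatmeal, broccoli drop out. The carbohydrate and calcium requirements are met with equality.
That vertex is x5 = 2.198, x6 = 0.7814.
Cost = 0.37·2.198 + 0.2·0.7814 = 0.96954.

$0.970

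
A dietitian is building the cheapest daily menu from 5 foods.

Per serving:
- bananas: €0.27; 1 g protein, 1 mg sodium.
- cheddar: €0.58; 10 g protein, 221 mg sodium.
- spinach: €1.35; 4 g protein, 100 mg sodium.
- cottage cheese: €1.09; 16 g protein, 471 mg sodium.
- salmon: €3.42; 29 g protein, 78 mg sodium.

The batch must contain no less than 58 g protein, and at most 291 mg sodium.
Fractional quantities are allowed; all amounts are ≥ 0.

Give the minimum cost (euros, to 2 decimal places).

This is a linear program. Let x1 = servings of bananas, x2 = servings of cheddar, x3 = servings of spinach, x4 = servings of cottage cheese, x5 = servings of salmon.
min 0.27x1 + 0.58x2 + 1.35x3 + 1.09x4 + 3.42x5 with:
  1x1 + 10x2 + 4x3 + 16x4 + 29x5 ≥ 58   (protein)
  1x1 + 221x2 + 100x3 + 471x4 + 78x5 ≤ 291   (sodium)
  x1, x2, x3, x4, x5 ≥ 0.
The optimal basis is {cheddar, salmon}; bananas, spinach, cottage cheese drop out. Binding constraints: protein and sodium.
Solving gives x2 = 0.6955, x5 = 1.76.
Total cost: 0.58·0.6955 + 3.42·1.76 = 6.4226.

€6.42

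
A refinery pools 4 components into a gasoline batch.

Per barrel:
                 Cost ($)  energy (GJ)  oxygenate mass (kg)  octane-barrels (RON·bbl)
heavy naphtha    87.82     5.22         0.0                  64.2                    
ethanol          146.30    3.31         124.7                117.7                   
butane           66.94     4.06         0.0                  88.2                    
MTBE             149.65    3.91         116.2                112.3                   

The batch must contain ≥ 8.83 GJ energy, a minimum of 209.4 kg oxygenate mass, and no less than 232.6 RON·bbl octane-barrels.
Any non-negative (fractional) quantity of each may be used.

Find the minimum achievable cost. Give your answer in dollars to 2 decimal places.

$299.09

Set it up as a linear program. Let x1 = barrels of heavy naphtha, x2 = barrels of ethanol, x3 = barrels of butane, x4 = barrels of MTBE.
Minimise 87.82x1 + 146.3x2 + 66.94x3 + 149.65x4 subject to:
  5.22x1 + 3.31x2 + 4.06x3 + 3.91x4 ≥ 8.83   (energy)
  124.7x2 + 116.2x4 ≥ 209.4   (oxygenate mass)
  64.2x1 + 117.7x2 + 88.2x3 + 112.3x4 ≥ 232.6   (octane-barrels)
  x1, x2, x3, x4 ≥ 0.
The cheapest feasible vertex uses only butane, MTBE; heavy naphtha, ethanol are not used. The energy and oxygenate mass requirements are met with equality.
That vertex is x3 = 0.43939, x4 = 1.80207.
Objective = 66.94·0.43939 + 149.65·1.80207 = 299.0925.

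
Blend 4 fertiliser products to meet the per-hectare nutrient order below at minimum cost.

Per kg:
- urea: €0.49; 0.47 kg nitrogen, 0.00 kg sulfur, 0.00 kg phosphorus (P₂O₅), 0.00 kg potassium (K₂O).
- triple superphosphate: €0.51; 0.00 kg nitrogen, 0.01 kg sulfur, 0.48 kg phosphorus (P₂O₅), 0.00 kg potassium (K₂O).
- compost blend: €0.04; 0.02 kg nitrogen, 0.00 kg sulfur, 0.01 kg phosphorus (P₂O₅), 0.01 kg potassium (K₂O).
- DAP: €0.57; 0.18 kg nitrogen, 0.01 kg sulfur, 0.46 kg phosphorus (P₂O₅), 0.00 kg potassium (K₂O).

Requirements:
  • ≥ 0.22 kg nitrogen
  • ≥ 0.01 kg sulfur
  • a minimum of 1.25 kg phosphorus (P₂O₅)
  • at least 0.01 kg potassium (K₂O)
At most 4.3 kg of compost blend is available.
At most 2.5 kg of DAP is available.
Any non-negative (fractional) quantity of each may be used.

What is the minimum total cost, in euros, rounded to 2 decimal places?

This is a linear program. Let x1 = kg of urea, x2 = kg of triple superphosphate, x3 = kg of compost blend, x4 = kg of DAP.
Minimise 0.49x1 + 0.51x2 + 0.04x3 + 0.57x4 s.t.:
  0.47x1 + 0.02x3 + 0.18x4 ≥ 0.22   (nitrogen)
  0.01x2 + 0.01x4 ≥ 0.01   (sulfur)
  0.48x2 + 0.01x3 + 0.46x4 ≥ 1.25   (phosphorus (P₂O₅))
  0.01x3 ≥ 0.01   (potassium (K₂O))
  x3 ≤ 4.3
  x4 ≤ 2.5
  x1, x2, x3, x4 ≥ 0.
The minimum-cost mix takes nothing from urea — only triple superphosphate, compost blend, DAP. Binding constraints: nitrogen, phosphorus (P₂O₅), potassium (K₂O).
So triple superphosphate = 1.519 kg, compost blend = 1 kg, DAP = 1.111 kg.
Hence cost = 0.51·1.519 + 0.04·1 + 0.57·1.111 = €1.4480.

€1.45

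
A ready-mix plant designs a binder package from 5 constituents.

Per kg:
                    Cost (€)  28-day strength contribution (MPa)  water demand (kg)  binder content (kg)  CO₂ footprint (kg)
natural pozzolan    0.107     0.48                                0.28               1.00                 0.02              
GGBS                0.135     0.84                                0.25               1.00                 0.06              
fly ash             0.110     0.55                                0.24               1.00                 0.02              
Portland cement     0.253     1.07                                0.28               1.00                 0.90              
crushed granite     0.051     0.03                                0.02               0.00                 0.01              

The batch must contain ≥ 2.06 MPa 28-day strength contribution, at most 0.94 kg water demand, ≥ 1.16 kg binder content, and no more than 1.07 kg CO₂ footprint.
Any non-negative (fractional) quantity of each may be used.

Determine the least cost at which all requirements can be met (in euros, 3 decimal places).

Let x1 = kg of natural pozzolan, x2 = kg of GGBS, x3 = kg of fly ash, x4 = kg of Portland cement, x5 = kg of crushed granite.
Minimise 0.107x1 + 0.135x2 + 0.11x3 + 0.253x4 + 0.051x5 s.t.:
  0.48x1 + 0.84x2 + 0.55x3 + 1.07x4 + 0.03x5 ≥ 2.06   (28-day strength contribution)
  0.28x1 + 0.25x2 + 0.24x3 + 0.28x4 + 0.02x5 ≤ 0.94   (water demand)
  1x1 + 1x2 + 1x3 + 1x4 ≥ 1.16   (binder content)
  0.02x1 + 0.06x2 + 0.02x3 + 0.9x4 + 0.01x5 ≤ 1.07   (CO₂ footprint)
  x1, x2, x3, x4, x5 ≥ 0.
At the optimum only GGBS is positive (natural pozzolan, fly ash, Portland cement, crushed granite = 0). The 28-day strength contribution requirement is met with equality.
Optimal quantities: GGBS = 2.452 kg.
Cost = 0.135·2.452 = 0.33102.

€0.331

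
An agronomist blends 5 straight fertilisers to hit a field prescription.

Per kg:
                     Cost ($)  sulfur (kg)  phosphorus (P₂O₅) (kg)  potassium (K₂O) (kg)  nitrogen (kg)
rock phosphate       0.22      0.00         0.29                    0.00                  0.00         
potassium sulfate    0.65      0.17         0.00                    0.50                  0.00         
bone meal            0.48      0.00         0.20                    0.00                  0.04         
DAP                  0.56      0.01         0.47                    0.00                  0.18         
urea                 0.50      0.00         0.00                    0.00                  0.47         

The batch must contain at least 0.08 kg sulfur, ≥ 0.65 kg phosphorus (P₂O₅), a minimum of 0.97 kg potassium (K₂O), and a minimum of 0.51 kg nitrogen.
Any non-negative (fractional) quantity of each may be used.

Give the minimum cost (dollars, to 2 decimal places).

Let x1 = kg of rock phosphate, x2 = kg of potassium sulfate, x3 = kg of bone meal, x4 = kg of DAP, x5 = kg of urea.
Minimise 0.22x1 + 0.65x2 + 0.48x3 + 0.56x4 + 0.5x5 subject to:
  0.17x2 + 0.01x4 ≥ 0.08   (sulfur)
  0.29x1 + 0.2x3 + 0.47x4 ≥ 0.65   (phosphorus (P₂O₅))
  0.5x2 ≥ 0.97   (potassium (K₂O))
  0.04x3 + 0.18x4 + 0.47x5 ≥ 0.51   (nitrogen)
  x1, x2, x3, x4, x5 ≥ 0.
The cheapest feasible vertex uses only rock phosphate, potassium sulfate, urea; bone meal, DAP are not used. Binding constraints: phosphorus (P₂O₅), potassium (K₂O), nitrogen.
So rock phosphate = 2.241 kg, potassium sulfate = 1.94 kg, urea = 1.085 kg.
Objective = 0.22·2.241 + 0.65·1.94 + 0.5·1.085 = 2.2965.

$2.30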